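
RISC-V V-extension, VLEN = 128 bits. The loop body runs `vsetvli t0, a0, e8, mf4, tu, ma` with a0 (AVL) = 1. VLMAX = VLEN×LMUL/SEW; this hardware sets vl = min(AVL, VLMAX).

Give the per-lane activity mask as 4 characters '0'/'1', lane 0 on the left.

VLMAX = VLEN×LMUL/SEW = 128×1/4/8 = 4
vl ← min(1, 4) = 1
bits (lane 0 leftmost): 1000

predicate = 1000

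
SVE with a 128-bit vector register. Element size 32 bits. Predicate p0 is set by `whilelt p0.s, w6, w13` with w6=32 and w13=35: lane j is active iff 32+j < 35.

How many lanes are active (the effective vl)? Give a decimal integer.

128-bit reg / 32-bit elem → 4 lanes
p0[j] = (32+j < 35); true for j=0..2 → 3 lanes set

vl = 3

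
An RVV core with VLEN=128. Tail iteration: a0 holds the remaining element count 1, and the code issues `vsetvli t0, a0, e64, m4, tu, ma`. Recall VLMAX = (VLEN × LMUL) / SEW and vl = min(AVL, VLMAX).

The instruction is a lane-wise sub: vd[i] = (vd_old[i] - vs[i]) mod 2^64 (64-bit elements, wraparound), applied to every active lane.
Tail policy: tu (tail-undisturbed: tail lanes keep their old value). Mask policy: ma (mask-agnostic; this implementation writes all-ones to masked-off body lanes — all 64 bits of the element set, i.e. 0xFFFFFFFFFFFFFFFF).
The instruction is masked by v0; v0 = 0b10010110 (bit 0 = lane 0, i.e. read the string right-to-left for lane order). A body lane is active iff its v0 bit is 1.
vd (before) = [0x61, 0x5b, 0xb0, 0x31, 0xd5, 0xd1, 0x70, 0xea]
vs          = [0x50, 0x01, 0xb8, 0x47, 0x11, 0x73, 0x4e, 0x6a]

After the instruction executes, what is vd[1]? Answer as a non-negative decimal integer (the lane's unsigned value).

vd[1] = 91

VLMAX = (128 × 4) / 64 = 8 lanes
vl = min(AVL, VLMAX) = min(1, 8) = 1
[0] mask-off/ones = 0xffffffffffffffff
[1] tail/keep = 0x5b
[2] tail/keep = 0xb0
[3] tail/keep = 0x31
[4] tail/keep = 0xd5
[5] tail/keep = 0xd1
[6] tail/keep = 0x70
[7] tail/keep = 0xea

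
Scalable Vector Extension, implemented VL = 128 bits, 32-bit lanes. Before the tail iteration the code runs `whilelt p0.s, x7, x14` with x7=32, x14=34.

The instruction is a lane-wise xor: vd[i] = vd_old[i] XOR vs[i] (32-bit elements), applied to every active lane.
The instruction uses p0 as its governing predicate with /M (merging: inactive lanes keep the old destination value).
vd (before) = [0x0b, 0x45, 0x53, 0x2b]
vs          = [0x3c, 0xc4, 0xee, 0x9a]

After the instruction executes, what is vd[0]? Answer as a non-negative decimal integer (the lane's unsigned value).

register lanes = 128/32 = 4
p0[j] = (32+j < 34); true for j=0..1 → 2 lanes set
lane  0: xor(0x0b,0x3c) ⇒ 0x37
lane  1: xor(0x45,0xc4) ⇒ 0x81
lane  2: tail/keep ⇒ 0x53
lane  3: tail/keep ⇒ 0x2b

vd[0] = 55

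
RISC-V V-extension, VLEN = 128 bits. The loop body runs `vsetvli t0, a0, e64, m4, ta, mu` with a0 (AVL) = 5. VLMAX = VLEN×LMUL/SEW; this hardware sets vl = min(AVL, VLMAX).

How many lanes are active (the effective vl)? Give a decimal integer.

vl = 5

VLMAX = (128 × 4) / 64 = 8 lanes
vl ← min(5, 8) = 5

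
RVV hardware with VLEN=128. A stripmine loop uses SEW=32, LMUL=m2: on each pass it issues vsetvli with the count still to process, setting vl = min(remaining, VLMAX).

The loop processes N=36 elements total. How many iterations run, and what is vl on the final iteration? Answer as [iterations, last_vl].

[iterations, last_vl] = [5, 4]

lanes per group: 128·2/32 = 8
N=36: ⌈36/8⌉ = 5 iters; last vl = 36 − 4×8 = 4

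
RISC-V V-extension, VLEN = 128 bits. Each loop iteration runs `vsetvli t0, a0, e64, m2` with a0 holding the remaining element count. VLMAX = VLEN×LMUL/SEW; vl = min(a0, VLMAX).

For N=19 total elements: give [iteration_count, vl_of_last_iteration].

VLMAX = (128 × 2) / 64 = 4 lanes
19 elements at 4/iter → 5 passes, remainder 3 on the last

[iterations, last_vl] = [5, 3]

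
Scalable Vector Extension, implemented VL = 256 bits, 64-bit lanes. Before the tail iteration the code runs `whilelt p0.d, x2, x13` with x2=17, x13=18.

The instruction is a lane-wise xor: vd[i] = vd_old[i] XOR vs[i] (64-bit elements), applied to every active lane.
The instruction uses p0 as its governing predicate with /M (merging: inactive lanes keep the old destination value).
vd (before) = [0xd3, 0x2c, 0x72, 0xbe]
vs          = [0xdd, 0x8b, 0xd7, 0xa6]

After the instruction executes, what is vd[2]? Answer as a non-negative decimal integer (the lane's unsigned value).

256-bit reg / 64-bit elem → 4 lanes
active while 17+j < 18, i.e. j ∈ [0,1) capped at 4 ⇒ 1
lane  0: xor(0xd3,0xdd) ⇒ 0x0e
lane  1: tail/keep ⇒ 0x2c
lane  2: tail/keep ⇒ 0x72
lane  3: tail/keep ⇒ 0xbe

vd[2] = 114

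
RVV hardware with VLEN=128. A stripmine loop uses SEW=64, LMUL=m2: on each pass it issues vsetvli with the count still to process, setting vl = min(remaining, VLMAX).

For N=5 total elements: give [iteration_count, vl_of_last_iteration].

lanes per group: 128·2/64 = 4
N=5: ⌈5/4⌉ = 2 iters; last vl = 5 − 1×4 = 1

[iterations, last_vl] = [2, 1]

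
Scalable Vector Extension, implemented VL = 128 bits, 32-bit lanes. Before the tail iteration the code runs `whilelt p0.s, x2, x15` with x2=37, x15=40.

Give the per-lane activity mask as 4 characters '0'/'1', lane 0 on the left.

predicate = 1110

128-bit reg / 32-bit elem → 4 lanes
whilelt: lane j active iff 37+j < 40 → j < 3 → 3 active
bits (lane 0 leftmost): 1110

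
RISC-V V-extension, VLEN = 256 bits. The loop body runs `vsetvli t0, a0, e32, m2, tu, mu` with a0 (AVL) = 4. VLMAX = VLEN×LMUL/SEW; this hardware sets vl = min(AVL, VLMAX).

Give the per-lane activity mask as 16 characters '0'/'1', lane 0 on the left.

predicate = 1111000000000000

VLMAX = VLEN×LMUL/SEW = 256×2/32 = 16
AVL=4 ≤ VLMAX=16, so vl = 4
bits (lane 0 leftmost): 1111000000000000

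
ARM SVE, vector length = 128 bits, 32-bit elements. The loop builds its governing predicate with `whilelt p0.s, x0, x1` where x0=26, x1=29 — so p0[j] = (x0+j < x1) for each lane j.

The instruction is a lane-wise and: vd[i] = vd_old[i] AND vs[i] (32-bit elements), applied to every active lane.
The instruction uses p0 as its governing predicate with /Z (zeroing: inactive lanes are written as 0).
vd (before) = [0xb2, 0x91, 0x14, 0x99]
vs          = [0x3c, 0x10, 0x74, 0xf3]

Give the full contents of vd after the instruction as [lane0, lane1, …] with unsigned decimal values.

vd = [48, 16, 20, 0]

register lanes = 128/32 = 4
whilelt: lane j active iff 26+j < 29 → j < 3 → 3 active
[0] and(0xb2,0x3c) = 0x30
[1] and(0x91,0x10) = 0x10
[2] and(0x14,0x74) = 0x14
[3] tail/zero = 0x00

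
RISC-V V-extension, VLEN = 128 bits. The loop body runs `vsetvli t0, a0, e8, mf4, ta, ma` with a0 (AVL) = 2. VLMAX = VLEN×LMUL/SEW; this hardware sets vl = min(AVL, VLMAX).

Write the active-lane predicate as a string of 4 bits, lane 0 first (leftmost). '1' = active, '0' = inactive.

predicate = 1100

VLMAX = (128 × 1/4) / 8 = 4 lanes
vl ← min(2, 4) = 2
bits (lane 0 leftmost): 1100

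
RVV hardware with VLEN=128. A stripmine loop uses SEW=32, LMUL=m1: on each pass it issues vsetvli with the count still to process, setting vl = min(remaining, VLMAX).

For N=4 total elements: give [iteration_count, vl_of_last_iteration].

[iterations, last_vl] = [1, 4]

lanes per group: 128·1/32 = 4
iterations = ceil(4/4) = 1; final-pass vl = 4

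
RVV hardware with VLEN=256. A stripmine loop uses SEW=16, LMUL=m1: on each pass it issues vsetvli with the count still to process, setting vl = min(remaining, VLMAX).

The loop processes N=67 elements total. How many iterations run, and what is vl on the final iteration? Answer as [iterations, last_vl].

[iterations, last_vl] = [5, 3]

lanes per group: 256·1/16 = 16
67 elements at 16/iter → 5 passes, remainder 3 on the last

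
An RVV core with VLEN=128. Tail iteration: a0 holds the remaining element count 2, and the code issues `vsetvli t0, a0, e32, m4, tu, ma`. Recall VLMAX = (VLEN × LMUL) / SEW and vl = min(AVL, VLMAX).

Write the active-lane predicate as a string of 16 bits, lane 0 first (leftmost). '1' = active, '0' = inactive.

lanes per group: 128·4/32 = 16
vl = min(AVL, VLMAX) = min(2, 16) = 2
bits (lane 0 leftmost): 1100000000000000

predicate = 1100000000000000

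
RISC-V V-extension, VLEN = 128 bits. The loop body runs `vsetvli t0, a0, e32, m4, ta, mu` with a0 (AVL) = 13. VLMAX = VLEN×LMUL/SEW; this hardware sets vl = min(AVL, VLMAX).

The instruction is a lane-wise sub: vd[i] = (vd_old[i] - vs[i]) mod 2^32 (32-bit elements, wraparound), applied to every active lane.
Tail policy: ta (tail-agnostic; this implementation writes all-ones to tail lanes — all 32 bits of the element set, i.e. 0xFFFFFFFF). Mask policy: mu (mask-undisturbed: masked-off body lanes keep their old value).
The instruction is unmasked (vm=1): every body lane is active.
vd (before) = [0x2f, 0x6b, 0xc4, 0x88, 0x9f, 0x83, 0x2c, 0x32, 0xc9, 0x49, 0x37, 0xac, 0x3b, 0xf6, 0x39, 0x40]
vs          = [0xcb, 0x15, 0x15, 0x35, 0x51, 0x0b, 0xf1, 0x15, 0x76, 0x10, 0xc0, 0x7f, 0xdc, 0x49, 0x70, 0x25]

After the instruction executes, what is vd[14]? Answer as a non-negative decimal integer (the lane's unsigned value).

VLMAX = VLEN×LMUL/SEW = 128×4/32 = 16
AVL=13 ≤ VLMAX=16, so vl = 13
vd[0] sub(0x2f,0xcb) -> 0xffffff64
vd[1] sub(0x6b,0x15) -> 0x56
vd[2] sub(0xc4,0x15) -> 0xaf
vd[3] sub(0x88,0x35) -> 0x53
vd[4] sub(0x9f,0x51) -> 0x4e
vd[5] sub(0x83,0x0b) -> 0x78
vd[6] sub(0x2c,0xf1) -> 0xffffff3b
vd[7] sub(0x32,0x15) -> 0x1d
vd[8] sub(0xc9,0x76) -> 0x53
vd[9] sub(0x49,0x10) -> 0x39
vd[10] sub(0x37,0xc0) -> 0xffffff77
vd[11] sub(0xac,0x7f) -> 0x2d
vd[12] sub(0x3b,0xdc) -> 0xffffff5f
vd[13] tail/ones -> 0xffffffff
vd[14] tail/ones -> 0xffffffff
vd[15] tail/ones -> 0xffffffff

vd[14] = 4294967295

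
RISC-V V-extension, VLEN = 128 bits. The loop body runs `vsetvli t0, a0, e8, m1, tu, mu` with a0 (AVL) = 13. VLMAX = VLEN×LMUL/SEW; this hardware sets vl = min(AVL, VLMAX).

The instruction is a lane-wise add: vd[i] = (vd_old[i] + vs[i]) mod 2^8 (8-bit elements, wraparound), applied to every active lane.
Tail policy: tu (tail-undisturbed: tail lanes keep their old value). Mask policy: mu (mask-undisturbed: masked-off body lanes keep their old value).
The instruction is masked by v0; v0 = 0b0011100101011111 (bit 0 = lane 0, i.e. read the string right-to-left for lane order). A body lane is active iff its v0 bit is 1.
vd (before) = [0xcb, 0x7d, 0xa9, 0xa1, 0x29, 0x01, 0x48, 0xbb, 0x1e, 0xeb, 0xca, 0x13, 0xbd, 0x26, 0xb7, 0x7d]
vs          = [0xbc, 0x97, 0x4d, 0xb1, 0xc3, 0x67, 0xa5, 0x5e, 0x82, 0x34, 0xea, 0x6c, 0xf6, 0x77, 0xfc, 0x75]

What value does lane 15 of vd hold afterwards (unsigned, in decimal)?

vd[15] = 125

VLMAX = (128 × 1) / 8 = 16 lanes
AVL=13 ≤ VLMAX=16, so vl = 13
[0] add(0xcb,0xbc) = 0x87
[1] add(0x7d,0x97) = 0x14
[2] add(0xa9,0x4d) = 0xf6
[3] add(0xa1,0xb1) = 0x52
[4] add(0x29,0xc3) = 0xec
[5] mask-off/keep = 0x01
[6] add(0x48,0xa5) = 0xed
[7] mask-off/keep = 0xbb
[8] add(0x1e,0x82) = 0xa0
[9] mask-off/keep = 0xeb
[10] mask-off/keep = 0xca
[11] add(0x13,0x6c) = 0x7f
[12] add(0xbd,0xf6) = 0xb3
[13] tail/keep = 0x26
[14] tail/keep = 0xb7
[15] tail/keep = 0x7d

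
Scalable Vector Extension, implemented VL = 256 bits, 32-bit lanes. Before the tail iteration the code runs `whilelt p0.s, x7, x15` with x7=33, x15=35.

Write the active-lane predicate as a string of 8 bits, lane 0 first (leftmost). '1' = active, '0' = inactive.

predicate = 11000000

lane count: 256 div 32 = 8
whilelt: lane j active iff 33+j < 35 → j < 2 → 2 active
bits (lane 0 leftmost): 11000000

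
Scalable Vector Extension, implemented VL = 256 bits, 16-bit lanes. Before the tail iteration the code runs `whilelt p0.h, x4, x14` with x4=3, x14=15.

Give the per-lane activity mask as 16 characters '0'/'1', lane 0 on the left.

256-bit reg / 16-bit elem → 16 lanes
p0[j] = (3+j < 15); true for j=0..11 → 12 lanes set
bits (lane 0 leftmost): 1111111111110000

predicate = 1111111111110000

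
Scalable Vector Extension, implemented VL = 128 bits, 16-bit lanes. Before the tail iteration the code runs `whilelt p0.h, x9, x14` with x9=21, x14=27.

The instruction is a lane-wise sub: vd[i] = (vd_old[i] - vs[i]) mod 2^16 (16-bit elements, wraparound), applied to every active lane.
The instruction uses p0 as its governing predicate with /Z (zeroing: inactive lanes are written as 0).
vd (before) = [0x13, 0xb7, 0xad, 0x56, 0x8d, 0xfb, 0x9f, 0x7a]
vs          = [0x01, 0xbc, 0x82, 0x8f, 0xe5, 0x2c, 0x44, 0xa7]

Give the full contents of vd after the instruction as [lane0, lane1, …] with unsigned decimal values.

vd = [18, 65531, 43, 65479, 65448, 207, 0, 0]

128-bit reg / 16-bit elem → 8 lanes
p0[j] = (21+j < 27); true for j=0..5 → 6 lanes set
vd[0] sub(0x13,0x01) -> 0x12
vd[1] sub(0xb7,0xbc) -> 0xfffb
vd[2] sub(0xad,0x82) -> 0x2b
vd[3] sub(0x56,0x8f) -> 0xffc7
vd[4] sub(0x8d,0xe5) -> 0xffa8
vd[5] sub(0xfb,0x2c) -> 0xcf
vd[6] tail/zero -> 0x00
vd[7] tail/zero -> 0x00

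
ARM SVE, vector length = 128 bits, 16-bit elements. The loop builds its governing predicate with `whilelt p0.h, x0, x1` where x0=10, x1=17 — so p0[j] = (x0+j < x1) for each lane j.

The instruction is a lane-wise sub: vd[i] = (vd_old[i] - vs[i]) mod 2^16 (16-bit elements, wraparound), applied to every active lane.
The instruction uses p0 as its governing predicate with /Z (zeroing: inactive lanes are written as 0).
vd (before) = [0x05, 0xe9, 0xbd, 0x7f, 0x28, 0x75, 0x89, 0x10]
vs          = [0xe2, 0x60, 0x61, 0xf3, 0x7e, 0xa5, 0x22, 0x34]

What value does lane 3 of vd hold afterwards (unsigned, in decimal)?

vd[3] = 65420

lane count: 128 div 16 = 8
p0[j] = (10+j < 17); true for j=0..6 → 7 lanes set
vd[0] sub(0x05,0xe2) -> 0xff23
vd[1] sub(0xe9,0x60) -> 0x89
vd[2] sub(0xbd,0x61) -> 0x5c
vd[3] sub(0x7f,0xf3) -> 0xff8c
vd[4] sub(0x28,0x7e) -> 0xffaa
vd[5] sub(0x75,0xa5) -> 0xffd0
vd[6] sub(0x89,0x22) -> 0x67
vd[7] tail/zero -> 0x00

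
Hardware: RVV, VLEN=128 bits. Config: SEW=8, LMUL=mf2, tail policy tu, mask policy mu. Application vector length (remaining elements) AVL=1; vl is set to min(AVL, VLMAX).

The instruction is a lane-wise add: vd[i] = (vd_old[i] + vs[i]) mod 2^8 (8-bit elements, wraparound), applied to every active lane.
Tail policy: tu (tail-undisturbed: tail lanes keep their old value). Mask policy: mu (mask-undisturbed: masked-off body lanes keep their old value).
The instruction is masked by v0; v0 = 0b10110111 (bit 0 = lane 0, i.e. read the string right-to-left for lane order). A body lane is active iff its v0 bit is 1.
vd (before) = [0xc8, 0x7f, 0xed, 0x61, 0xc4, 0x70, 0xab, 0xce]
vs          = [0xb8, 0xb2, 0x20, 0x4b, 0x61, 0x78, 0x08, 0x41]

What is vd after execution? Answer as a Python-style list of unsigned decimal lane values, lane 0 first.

vd = [128, 127, 237, 97, 196, 112, 171, 206]

VLMAX = (128 × 1/2) / 8 = 8 lanes
vl ← min(1, 8) = 1
  i=0: add(0xc8,0xb8) → 128
  i=1: tail/keep → 127
  i=2: tail/keep → 237
  i=3: tail/keep → 97
  i=4: tail/keep → 196
  i=5: tail/keep → 112
  i=6: tail/keep → 171
  i=7: tail/keep → 206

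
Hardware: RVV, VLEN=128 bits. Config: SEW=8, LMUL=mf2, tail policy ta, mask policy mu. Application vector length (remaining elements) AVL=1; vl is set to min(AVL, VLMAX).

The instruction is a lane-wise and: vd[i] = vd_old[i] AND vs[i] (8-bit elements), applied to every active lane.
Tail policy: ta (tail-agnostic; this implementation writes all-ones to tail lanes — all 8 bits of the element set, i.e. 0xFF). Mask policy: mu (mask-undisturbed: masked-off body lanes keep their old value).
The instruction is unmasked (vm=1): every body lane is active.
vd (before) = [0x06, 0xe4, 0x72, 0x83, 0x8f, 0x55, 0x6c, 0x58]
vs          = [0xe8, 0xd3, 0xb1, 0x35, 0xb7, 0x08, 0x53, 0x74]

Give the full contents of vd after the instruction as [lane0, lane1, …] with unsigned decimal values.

VLMAX = VLEN×LMUL/SEW = 128×1/2/8 = 8
vl ← min(1, 8) = 1
lane  0: and(0x06,0xe8) ⇒ 0x00
lane  1: tail/ones ⇒ 0xff
lane  2: tail/ones ⇒ 0xff
lane  3: tail/ones ⇒ 0xff
lane  4: tail/ones ⇒ 0xff
lane  5: tail/ones ⇒ 0xff
lane  6: tail/ones ⇒ 0xff
lane  7: tail/ones ⇒ 0xff

vd = [0, 255, 255, 255, 255, 255, 255, 255]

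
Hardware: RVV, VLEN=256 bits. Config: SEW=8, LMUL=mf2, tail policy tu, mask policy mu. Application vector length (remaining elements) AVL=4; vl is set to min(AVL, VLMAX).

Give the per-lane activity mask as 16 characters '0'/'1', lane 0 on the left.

predicate = 1111000000000000

lanes per group: 256·1/2/8 = 16
vl ← min(4, 16) = 4
bits (lane 0 leftmost): 1111000000000000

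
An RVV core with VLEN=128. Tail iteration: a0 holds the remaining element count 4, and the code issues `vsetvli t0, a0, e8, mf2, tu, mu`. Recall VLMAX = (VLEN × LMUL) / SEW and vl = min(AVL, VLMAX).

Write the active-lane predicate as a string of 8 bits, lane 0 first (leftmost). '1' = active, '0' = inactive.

VLMAX = VLEN×LMUL/SEW = 128×1/2/8 = 8
AVL=4 ≤ VLMAX=8, so vl = 4
bits (lane 0 leftmost): 11110000

predicate = 11110000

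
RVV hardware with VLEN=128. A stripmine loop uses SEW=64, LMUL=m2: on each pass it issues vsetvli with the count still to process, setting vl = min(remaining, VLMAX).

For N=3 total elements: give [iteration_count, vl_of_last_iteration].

VLMAX = VLEN×LMUL/SEW = 128×2/64 = 4
iterations = ceil(3/4) = 1; final-pass vl = 3

[iterations, last_vl] = [1, 3]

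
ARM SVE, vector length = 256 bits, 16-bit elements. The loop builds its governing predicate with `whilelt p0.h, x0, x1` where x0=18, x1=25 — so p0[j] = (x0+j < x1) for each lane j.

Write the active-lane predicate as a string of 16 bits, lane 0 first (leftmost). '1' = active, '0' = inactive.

predicate = 1111111000000000

lane count: 256 div 16 = 16
active while 18+j < 25, i.e. j ∈ [0,7) capped at 16 ⇒ 7
bits (lane 0 leftmost): 1111111000000000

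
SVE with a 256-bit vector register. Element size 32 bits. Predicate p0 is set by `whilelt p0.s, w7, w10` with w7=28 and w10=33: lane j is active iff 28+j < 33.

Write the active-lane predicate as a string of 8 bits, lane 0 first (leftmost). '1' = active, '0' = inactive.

predicate = 11111000

register lanes = 256/32 = 8
whilelt: lane j active iff 28+j < 33 → j < 5 → 5 active
bits (lane 0 leftmost): 11111000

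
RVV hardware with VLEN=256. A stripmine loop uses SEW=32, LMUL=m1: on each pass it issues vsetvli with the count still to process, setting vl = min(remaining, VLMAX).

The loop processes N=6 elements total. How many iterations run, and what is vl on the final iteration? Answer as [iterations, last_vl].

[iterations, last_vl] = [1, 6]

VLMAX = VLEN×LMUL/SEW = 256×1/32 = 8
N=6: ⌈6/8⌉ = 1 iters; last vl = 6 − 0×8 = 6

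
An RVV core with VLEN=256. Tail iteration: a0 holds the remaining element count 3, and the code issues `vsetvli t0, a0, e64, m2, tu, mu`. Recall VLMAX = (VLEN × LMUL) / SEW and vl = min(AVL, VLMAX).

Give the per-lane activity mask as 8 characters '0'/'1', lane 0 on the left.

VLMAX = (256 × 2) / 64 = 8 lanes
vl = min(AVL, VLMAX) = min(3, 8) = 3
bits (lane 0 leftmost): 11100000

predicate = 11100000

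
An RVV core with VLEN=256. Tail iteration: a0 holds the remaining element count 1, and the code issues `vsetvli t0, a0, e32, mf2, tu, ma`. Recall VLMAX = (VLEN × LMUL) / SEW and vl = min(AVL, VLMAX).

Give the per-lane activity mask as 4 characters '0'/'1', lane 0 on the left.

predicate = 1000

VLMAX = VLEN×LMUL/SEW = 256×1/2/32 = 4
vl ← min(1, 4) = 1
bits (lane 0 leftmost): 1000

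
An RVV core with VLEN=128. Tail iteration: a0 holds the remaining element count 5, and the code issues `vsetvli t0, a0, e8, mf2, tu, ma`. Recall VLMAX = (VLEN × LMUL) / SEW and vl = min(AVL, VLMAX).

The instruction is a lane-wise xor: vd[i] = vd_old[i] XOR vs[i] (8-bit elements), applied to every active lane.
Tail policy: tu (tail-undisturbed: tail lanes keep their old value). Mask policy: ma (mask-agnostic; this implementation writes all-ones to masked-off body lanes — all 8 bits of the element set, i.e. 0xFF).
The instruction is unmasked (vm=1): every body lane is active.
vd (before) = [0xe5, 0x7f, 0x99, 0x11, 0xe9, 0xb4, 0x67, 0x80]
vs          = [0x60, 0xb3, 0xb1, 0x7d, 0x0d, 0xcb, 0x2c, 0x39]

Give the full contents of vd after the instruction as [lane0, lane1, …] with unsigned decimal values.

vd = [133, 204, 40, 108, 228, 180, 103, 128]

VLMAX = (128 × 1/2) / 8 = 8 lanes
vl = min(AVL, VLMAX) = min(5, 8) = 5
  i=0: xor(0xe5,0x60) → 133
  i=1: xor(0x7f,0xb3) → 204
  i=2: xor(0x99,0xb1) → 40
  i=3: xor(0x11,0x7d) → 108
  i=4: xor(0xe9,0x0d) → 228
  i=5: tail/keep → 180
  i=6: tail/keep → 103
  i=7: tail/keep → 128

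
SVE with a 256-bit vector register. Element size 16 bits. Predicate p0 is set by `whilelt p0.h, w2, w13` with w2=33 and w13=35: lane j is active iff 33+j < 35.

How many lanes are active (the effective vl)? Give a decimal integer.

vl = 2

register lanes = 256/16 = 16
active while 33+j < 35, i.e. j ∈ [0,2) capped at 16 ⇒ 2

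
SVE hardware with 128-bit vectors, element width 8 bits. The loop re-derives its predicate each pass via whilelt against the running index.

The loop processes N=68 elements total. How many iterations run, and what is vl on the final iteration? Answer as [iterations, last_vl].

128-bit reg / 8-bit elem → 16 lanes
iterations = ceil(68/16) = 5; final-pass vl = 4

[iterations, last_vl] = [5, 4]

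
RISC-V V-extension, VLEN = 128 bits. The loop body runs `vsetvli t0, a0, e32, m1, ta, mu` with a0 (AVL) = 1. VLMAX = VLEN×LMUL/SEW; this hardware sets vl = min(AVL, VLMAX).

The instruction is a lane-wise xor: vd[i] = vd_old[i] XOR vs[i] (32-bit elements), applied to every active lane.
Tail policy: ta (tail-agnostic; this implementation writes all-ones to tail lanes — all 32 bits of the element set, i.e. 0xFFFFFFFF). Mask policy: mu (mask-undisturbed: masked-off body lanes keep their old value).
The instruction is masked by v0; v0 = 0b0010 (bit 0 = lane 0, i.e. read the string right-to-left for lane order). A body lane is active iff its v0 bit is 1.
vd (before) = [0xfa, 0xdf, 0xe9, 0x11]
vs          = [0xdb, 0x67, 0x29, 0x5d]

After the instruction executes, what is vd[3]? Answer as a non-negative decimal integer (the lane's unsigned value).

vd[3] = 4294967295

VLMAX = (128 × 1) / 32 = 4 lanes
vl = min(AVL, VLMAX) = min(1, 4) = 1
[0] mask-off/keep = 0xfa
[1] tail/ones = 0xffffffff
[2] tail/ones = 0xffffffff
[3] tail/ones = 0xffffffff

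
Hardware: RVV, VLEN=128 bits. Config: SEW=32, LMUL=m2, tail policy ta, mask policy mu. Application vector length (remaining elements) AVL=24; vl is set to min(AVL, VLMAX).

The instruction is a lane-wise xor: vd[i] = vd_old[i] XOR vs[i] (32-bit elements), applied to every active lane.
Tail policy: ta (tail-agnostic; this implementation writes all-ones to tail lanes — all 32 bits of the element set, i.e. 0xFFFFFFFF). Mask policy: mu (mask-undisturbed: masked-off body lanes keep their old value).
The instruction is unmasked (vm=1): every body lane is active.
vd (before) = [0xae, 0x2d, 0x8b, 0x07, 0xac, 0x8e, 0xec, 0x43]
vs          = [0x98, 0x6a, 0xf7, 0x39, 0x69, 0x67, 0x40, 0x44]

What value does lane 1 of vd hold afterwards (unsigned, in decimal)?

vd[1] = 71

lanes per group: 128·2/32 = 8
vl = min(AVL, VLMAX) = min(24, 8) = 8
[0] xor(0xae,0x98) = 0x36
[1] xor(0x2d,0x6a) = 0x47
[2] xor(0x8b,0xf7) = 0x7c
[3] xor(0x07,0x39) = 0x3e
[4] xor(0xac,0x69) = 0xc5
[5] xor(0x8e,0x67) = 0xe9
[6] xor(0xec,0x40) = 0xac
[7] xor(0x43,0x44) = 0x07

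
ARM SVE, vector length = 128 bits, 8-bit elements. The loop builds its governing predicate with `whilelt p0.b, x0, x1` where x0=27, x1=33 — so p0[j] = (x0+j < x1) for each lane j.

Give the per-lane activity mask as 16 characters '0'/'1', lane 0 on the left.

predicate = 1111110000000000

lane count: 128 div 8 = 16
whilelt: lane j active iff 27+j < 33 → j < 6 → 6 active
bits (lane 0 leftmost): 1111110000000000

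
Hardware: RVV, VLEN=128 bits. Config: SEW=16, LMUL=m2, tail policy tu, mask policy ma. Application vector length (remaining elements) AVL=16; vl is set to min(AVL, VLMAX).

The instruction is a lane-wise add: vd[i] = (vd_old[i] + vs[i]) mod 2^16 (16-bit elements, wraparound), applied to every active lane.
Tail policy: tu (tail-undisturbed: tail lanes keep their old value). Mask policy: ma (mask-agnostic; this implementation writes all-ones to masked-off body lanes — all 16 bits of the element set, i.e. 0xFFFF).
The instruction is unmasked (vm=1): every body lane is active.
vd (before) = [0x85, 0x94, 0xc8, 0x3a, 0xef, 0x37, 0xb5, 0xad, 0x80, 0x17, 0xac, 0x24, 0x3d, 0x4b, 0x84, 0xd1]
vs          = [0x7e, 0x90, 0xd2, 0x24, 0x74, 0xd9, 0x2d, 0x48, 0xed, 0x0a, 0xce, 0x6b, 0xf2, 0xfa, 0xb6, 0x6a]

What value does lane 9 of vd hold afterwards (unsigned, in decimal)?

lanes per group: 128·2/16 = 16
vl ← min(16, 16) = 16
  i=0: add(0x85,0x7e) → 259
  i=1: add(0x94,0x90) → 292
  i=2: add(0xc8,0xd2) → 410
  i=3: add(0x3a,0x24) → 94
  i=4: add(0xef,0x74) → 355
  i=5: add(0x37,0xd9) → 272
  i=6: add(0xb5,0x2d) → 226
  i=7: add(0xad,0x48) → 245
  i=8: add(0x80,0xed) → 365
  i=9: add(0x17,0x0a) → 33
  i=10: add(0xac,0xce) → 378
  i=11: add(0x24,0x6b) → 143
  i=12: add(0x3d,0xf2) → 303
  i=13: add(0x4b,0xfa) → 325
  i=14: add(0x84,0xb6) → 314
  i=15: add(0xd1,0x6a) → 315

vd[9] = 33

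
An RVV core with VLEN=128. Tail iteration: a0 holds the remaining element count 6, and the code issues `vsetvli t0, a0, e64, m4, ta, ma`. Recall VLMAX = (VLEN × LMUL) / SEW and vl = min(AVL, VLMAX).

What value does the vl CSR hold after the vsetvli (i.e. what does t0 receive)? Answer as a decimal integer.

vl = 6

lanes per group: 128·4/64 = 8
AVL=6 ≤ VLMAX=8, so vl = 6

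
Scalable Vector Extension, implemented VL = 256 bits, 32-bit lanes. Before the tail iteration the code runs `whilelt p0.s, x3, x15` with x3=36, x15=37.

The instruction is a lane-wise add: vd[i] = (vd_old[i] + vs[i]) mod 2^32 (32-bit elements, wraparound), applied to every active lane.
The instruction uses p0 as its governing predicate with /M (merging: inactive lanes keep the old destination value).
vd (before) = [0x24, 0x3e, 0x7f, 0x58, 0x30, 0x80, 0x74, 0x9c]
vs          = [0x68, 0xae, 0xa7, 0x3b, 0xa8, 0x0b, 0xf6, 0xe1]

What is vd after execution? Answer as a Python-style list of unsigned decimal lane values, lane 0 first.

vd = [140, 62, 127, 88, 48, 128, 116, 156]

lane count: 256 div 32 = 8
p0[j] = (36+j < 37); true for j=0..0 → 1 lanes set
  i=0: add(0x24,0x68) → 140
  i=1: tail/keep → 62
  i=2: tail/keep → 127
  i=3: tail/keep → 88
  i=4: tail/keep → 48
  i=5: tail/keep → 128
  i=6: tail/keep → 116
  i=7: tail/keep → 156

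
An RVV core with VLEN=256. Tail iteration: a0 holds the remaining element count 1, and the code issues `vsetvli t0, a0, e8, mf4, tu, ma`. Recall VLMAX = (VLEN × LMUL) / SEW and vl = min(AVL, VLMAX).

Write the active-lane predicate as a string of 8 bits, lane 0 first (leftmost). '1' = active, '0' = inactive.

VLMAX = VLEN×LMUL/SEW = 256×1/4/8 = 8
AVL=1 ≤ VLMAX=8, so vl = 1
bits (lane 0 leftmost): 10000000

predicate = 10000000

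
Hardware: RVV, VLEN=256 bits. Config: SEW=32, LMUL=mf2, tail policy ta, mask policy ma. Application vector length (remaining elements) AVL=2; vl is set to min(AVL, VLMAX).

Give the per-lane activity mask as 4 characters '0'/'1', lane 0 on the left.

lanes per group: 256·1/2/32 = 4
vl ← min(2, 4) = 2
bits (lane 0 leftmost): 1100

predicate = 1100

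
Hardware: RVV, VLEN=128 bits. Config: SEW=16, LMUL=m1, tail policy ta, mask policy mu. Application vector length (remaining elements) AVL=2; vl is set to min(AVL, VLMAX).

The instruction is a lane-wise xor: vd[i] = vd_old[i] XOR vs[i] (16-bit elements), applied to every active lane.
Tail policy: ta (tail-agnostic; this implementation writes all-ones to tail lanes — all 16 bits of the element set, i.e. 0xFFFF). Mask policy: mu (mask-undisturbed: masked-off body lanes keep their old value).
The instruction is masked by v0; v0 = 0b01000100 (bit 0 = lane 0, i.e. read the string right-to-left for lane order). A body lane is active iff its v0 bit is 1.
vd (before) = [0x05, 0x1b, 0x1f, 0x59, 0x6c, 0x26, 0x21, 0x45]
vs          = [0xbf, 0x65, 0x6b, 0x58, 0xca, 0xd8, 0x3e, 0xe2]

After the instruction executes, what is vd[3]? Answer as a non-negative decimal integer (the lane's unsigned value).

VLMAX = VLEN×LMUL/SEW = 128×1/16 = 8
vl ← min(2, 8) = 2
  i=0: mask-off/keep → 5
  i=1: mask-off/keep → 27
  i=2: tail/ones → 65535
  i=3: tail/ones → 65535
  i=4: tail/ones → 65535
  i=5: tail/ones → 65535
  i=6: tail/ones → 65535
  i=7: tail/ones → 65535

vd[3] = 65535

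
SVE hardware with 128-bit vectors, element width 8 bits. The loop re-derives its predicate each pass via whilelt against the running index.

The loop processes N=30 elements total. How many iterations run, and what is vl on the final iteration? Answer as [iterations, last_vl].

128-bit reg / 8-bit elem → 16 lanes
30 elements at 16/iter → 2 passes, remainder 14 on the last

[iterations, last_vl] = [2, 14]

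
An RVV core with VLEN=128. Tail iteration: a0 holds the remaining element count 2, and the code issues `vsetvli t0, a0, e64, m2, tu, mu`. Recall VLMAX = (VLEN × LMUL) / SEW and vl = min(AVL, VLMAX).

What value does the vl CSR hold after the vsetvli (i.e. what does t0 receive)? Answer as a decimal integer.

vl = 2

VLMAX = VLEN×LMUL/SEW = 128×2/64 = 4
vl ← min(2, 4) = 2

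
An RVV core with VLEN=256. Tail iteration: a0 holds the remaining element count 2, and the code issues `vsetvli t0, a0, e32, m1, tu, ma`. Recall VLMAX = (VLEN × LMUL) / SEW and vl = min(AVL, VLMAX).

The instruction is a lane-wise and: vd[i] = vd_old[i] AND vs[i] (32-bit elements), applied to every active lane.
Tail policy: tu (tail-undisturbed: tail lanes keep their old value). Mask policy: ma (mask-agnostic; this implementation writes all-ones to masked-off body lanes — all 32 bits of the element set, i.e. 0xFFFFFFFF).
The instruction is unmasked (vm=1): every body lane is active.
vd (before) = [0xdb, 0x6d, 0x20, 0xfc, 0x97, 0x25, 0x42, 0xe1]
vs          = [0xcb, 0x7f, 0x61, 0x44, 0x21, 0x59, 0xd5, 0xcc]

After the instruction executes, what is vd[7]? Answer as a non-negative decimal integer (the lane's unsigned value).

VLMAX = VLEN×LMUL/SEW = 256×1/32 = 8
AVL=2 ≤ VLMAX=8, so vl = 2
vd[0] and(0xdb,0xcb) -> 0xcb
vd[1] and(0x6d,0x7f) -> 0x6d
vd[2] tail/keep -> 0x20
vd[3] tail/keep -> 0xfc
vd[4] tail/keep -> 0x97
vd[5] tail/keep -> 0x25
vd[6] tail/keep -> 0x42
vd[7] tail/keep -> 0xe1

vd[7] = 225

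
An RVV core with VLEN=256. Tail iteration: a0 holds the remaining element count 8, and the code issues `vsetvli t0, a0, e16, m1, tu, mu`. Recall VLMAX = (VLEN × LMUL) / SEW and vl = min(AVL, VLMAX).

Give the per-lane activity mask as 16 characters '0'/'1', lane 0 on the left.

predicate = 1111111100000000

VLMAX = (256 × 1) / 16 = 16 lanes
AVL=8 ≤ VLMAX=16, so vl = 8
bits (lane 0 leftmost): 1111111100000000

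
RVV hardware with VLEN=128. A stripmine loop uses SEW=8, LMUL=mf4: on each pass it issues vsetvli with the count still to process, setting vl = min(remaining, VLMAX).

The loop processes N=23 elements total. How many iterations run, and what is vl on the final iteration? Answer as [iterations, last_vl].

[iterations, last_vl] = [6, 3]

VLMAX = VLEN×LMUL/SEW = 128×1/4/8 = 4
N=23: ⌈23/4⌉ = 6 iters; last vl = 23 − 5×4 = 3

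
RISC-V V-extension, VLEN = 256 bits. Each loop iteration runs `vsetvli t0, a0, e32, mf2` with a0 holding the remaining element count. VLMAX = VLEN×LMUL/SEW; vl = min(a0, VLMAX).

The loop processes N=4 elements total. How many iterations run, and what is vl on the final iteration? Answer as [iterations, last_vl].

[iterations, last_vl] = [1, 4]

VLMAX = VLEN×LMUL/SEW = 256×1/2/32 = 4
4 elements at 4/iter → 1 passes, remainder 4 on the last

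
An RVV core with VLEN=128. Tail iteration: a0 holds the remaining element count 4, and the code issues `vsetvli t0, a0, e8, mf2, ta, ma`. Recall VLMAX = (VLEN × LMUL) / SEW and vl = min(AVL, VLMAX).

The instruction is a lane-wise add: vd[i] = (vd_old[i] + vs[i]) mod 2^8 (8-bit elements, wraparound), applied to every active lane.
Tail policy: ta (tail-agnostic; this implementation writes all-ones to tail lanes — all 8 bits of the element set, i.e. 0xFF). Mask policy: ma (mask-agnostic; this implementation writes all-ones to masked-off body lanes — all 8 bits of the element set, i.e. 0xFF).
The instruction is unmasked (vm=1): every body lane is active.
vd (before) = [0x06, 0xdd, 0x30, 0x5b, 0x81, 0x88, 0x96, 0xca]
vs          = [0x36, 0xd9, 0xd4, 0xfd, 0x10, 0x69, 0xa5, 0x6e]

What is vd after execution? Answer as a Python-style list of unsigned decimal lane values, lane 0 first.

vd = [60, 182, 4, 88, 255, 255, 255, 255]

VLMAX = VLEN×LMUL/SEW = 128×1/2/8 = 8
vl = min(AVL, VLMAX) = min(4, 8) = 4
[0] add(0x06,0x36) = 0x3c
[1] add(0xdd,0xd9) = 0xb6
[2] add(0x30,0xd4) = 0x04
[3] add(0x5b,0xfd) = 0x58
[4] tail/ones = 0xff
[5] tail/ones = 0xff
[6] tail/ones = 0xff
[7] tail/ones = 0xff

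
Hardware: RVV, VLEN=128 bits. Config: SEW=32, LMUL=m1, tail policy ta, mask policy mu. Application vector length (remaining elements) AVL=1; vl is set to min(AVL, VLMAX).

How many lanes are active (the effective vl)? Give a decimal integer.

vl = 1

VLMAX = (128 × 1) / 32 = 4 lanes
vl = min(AVL, VLMAX) = min(1, 4) = 1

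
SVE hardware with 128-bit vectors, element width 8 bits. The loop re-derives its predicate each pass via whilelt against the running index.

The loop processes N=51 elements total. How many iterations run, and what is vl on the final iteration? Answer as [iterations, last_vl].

128-bit reg / 8-bit elem → 16 lanes
N=51: ⌈51/16⌉ = 4 iters; last vl = 51 − 3×16 = 3

[iterations, last_vl] = [4, 3]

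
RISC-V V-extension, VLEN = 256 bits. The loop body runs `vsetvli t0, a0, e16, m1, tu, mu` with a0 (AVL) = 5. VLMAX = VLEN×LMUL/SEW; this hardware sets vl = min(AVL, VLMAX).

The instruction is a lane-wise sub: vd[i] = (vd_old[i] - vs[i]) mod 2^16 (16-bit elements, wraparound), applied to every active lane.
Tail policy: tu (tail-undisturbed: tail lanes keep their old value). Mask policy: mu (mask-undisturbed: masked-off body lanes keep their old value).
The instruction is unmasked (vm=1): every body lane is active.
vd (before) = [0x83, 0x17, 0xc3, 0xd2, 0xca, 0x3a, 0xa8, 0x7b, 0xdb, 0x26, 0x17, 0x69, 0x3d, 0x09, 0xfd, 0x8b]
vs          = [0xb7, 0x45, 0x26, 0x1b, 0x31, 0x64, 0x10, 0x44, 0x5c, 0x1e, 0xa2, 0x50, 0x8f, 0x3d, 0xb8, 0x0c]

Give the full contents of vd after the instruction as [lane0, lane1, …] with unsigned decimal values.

VLMAX = VLEN×LMUL/SEW = 256×1/16 = 16
vl = min(AVL, VLMAX) = min(5, 16) = 5
vd[0] sub(0x83,0xb7) -> 0xffcc
vd[1] sub(0x17,0x45) -> 0xffd2
vd[2] sub(0xc3,0x26) -> 0x9d
vd[3] sub(0xd2,0x1b) -> 0xb7
vd[4] sub(0xca,0x31) -> 0x99
vd[5] tail/keep -> 0x3a
vd[6] tail/keep -> 0xa8
vd[7] tail/keep -> 0x7b
vd[8] tail/keep -> 0xdb
vd[9] tail/keep -> 0x26
vd[10] tail/keep -> 0x17
vd[11] tail/keep -> 0x69
vd[12] tail/keep -> 0x3d
vd[13] tail/keep -> 0x09
vd[14] tail/keep -> 0xfd
vd[15] tail/keep -> 0x8b

vd = [65484, 65490, 157, 183, 153, 58, 168, 123, 219, 38, 23, 105, 61, 9, 253, 139]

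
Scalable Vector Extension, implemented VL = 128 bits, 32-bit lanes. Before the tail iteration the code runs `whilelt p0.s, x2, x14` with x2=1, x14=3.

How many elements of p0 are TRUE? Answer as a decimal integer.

lane count: 128 div 32 = 4
whilelt: lane j active iff 1+j < 3 → j < 2 → 2 active

vl = 2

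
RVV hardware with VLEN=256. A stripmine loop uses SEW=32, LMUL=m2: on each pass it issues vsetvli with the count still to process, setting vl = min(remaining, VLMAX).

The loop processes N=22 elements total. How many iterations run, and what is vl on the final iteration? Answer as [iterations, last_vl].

[iterations, last_vl] = [2, 6]

VLMAX = VLEN×LMUL/SEW = 256×2/32 = 16
22 elements at 16/iter → 2 passes, remainder 6 on the last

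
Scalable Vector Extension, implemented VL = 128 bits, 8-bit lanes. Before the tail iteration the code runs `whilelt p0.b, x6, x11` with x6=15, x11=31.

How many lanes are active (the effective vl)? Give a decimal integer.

register lanes = 128/8 = 16
active while 15+j < 31, i.e. j ∈ [0,16) capped at 16 ⇒ 16

vl = 16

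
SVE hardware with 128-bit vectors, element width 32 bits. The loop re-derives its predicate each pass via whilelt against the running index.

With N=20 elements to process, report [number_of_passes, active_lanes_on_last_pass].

[iterations, last_vl] = [5, 4]

register lanes = 128/32 = 4
iterations = ceil(20/4) = 5; final-pass vl = 4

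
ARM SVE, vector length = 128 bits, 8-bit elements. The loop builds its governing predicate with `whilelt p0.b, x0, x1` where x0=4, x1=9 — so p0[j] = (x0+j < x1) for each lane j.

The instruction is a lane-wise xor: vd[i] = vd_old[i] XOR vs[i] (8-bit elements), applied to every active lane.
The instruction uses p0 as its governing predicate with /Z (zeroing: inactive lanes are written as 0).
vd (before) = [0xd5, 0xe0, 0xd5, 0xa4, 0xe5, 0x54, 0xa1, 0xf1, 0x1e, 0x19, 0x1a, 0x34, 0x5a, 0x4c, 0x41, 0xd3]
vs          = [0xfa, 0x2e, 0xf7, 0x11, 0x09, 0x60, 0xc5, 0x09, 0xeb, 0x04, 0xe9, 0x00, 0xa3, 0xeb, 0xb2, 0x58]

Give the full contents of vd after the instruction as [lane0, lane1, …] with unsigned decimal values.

vd = [47, 206, 34, 181, 236, 0, 0, 0, 0, 0, 0, 0, 0, 0, 0, 0]

128-bit reg / 8-bit elem → 16 lanes
p0[j] = (4+j < 9); true for j=0..4 → 5 lanes set
lane  0: xor(0xd5,0xfa) ⇒ 0x2f
lane  1: xor(0xe0,0x2e) ⇒ 0xce
lane  2: xor(0xd5,0xf7) ⇒ 0x22
lane  3: xor(0xa4,0x11) ⇒ 0xb5
lane  4: xor(0xe5,0x09) ⇒ 0xec
lane  5: tail/zero ⇒ 0x00
lane  6: tail/zero ⇒ 0x00
lane  7: tail/zero ⇒ 0x00
lane  8: tail/zero ⇒ 0x00
lane  9: tail/zero ⇒ 0x00
lane 10: tail/zero ⇒ 0x00
lane 11: tail/zero ⇒ 0x00
lane 12: tail/zero ⇒ 0x00
lane 13: tail/zero ⇒ 0x00
lane 14: tail/zero ⇒ 0x00
lane 15: tail/zero ⇒ 0x00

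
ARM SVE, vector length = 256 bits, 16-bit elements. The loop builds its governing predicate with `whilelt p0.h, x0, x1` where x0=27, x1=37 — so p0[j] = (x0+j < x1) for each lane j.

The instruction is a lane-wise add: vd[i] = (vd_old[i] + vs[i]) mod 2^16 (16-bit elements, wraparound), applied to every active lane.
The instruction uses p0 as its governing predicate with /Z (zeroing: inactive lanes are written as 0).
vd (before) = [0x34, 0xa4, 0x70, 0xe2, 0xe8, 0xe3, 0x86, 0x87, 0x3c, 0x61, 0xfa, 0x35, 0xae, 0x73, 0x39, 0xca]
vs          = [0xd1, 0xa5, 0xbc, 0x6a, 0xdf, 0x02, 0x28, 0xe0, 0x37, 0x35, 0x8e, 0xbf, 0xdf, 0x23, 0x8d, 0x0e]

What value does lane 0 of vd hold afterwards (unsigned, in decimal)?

vd[0] = 261

register lanes = 256/16 = 16
active while 27+j < 37, i.e. j ∈ [0,10) capped at 16 ⇒ 10
lane  0: add(0x34,0xd1) ⇒ 0x105
lane  1: add(0xa4,0xa5) ⇒ 0x149
lane  2: add(0x70,0xbc) ⇒ 0x12c
lane  3: add(0xe2,0x6a) ⇒ 0x14c
lane  4: add(0xe8,0xdf) ⇒ 0x1c7
lane  5: add(0xe3,0x02) ⇒ 0xe5
lane  6: add(0x86,0x28) ⇒ 0xae
lane  7: add(0x87,0xe0) ⇒ 0x167
lane  8: add(0x3c,0x37) ⇒ 0x73
lane  9: add(0x61,0x35) ⇒ 0x96
lane 10: tail/zero ⇒ 0x00
lane 11: tail/zero ⇒ 0x00
lane 12: tail/zero ⇒ 0x00
lane 13: tail/zero ⇒ 0x00
lane 14: tail/zero ⇒ 0x00
lane 15: tail/zero ⇒ 0x00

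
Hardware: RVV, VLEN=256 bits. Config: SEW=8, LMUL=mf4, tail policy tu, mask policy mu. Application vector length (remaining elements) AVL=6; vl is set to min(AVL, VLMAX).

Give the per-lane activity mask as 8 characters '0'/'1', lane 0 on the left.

VLMAX = VLEN×LMUL/SEW = 256×1/4/8 = 8
vl ← min(6, 8) = 6
bits (lane 0 leftmost): 11111100

predicate = 11111100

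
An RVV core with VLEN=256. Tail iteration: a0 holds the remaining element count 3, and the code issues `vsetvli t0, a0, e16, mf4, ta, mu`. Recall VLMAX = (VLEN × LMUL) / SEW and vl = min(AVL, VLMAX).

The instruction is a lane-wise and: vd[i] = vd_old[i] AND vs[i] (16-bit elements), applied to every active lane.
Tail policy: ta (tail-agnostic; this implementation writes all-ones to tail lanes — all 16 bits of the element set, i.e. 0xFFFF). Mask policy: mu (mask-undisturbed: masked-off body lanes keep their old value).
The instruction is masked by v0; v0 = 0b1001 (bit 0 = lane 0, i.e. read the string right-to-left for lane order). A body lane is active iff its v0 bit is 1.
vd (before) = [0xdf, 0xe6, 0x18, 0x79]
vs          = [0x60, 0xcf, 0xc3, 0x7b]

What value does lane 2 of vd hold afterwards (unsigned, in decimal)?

lanes per group: 256·1/4/16 = 4
vl ← min(3, 4) = 3
vd[0] and(0xdf,0x60) -> 0x40
vd[1] mask-off/keep -> 0xe6
vd[2] mask-off/keep -> 0x18
vd[3] tail/ones -> 0xffff

vd[2] = 24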